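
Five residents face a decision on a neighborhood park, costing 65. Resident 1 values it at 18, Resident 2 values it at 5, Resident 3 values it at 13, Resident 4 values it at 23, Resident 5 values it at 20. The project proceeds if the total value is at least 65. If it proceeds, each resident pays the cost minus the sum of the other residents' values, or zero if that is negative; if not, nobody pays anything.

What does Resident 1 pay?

Total value 79 ≥ cost 65, so the project is built.
The other residents' values sum to 61.
Cost minus that sum is 65 - 61 = 4.

4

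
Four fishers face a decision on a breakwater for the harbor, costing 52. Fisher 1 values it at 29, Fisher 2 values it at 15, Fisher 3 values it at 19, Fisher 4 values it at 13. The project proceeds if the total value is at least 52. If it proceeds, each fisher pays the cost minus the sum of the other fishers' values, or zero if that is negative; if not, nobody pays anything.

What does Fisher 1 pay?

Total value 76 ≥ cost 52, so the project is built.
The other fishers' values sum to 47.
Cost minus that sum is 52 - 47 = 5.

5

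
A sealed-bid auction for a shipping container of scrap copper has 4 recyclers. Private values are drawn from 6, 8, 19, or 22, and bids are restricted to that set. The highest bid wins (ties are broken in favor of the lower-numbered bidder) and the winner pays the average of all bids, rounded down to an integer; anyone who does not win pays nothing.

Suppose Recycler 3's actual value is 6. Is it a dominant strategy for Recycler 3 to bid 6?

Check each profile of the others' bids and compare truth against every alternative bid.
Others bid (6, 6, 8): truth gives 0, best alternative gives -1.
Others bid (6, 6, 6): truth gives 0, best alternative gives 0.
Others bid (6, 6, 19): truth gives 0, best alternative gives 0.
Others bid (6, 6, 22): truth gives 0, best alternative gives 0.
Others bid (6, 8, 6): truth gives 0, best alternative gives 0.
Others bid (6, 8, 8): truth gives 0, best alternative gives 0.
(Remaining 58 profiles checked similarly; truth is weakly best in each.)
In every case the truthful bid is at least as good as any alternative, so it is a dominant strategy.

Yes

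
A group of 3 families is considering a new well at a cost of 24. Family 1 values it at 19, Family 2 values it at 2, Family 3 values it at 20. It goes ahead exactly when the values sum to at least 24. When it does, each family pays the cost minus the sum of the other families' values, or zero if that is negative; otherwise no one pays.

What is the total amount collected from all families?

5

Total value 41 ≥ cost 24, so it is built.
Family 1: others sum to 22; max(0, 24 - 22) = 2.
Family 2: others sum to 39; max(0, 24 - 39) = 0.
Family 3: others sum to 21; max(0, 24 - 21) = 3.
Total collected = 2 + 0 + 3 = 5.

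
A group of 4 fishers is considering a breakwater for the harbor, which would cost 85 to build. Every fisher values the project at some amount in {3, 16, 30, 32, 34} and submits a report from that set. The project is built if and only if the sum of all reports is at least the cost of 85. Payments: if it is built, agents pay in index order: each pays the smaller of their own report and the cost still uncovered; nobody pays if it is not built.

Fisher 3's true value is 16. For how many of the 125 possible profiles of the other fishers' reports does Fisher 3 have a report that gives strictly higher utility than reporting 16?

Others report (16, 32, 34): truth gives 0; report 3 gives 13 > 0. Violating.
Others report (16, 34, 32): truth gives 0; report 3 gives 13 > 0. Violating.
Others report (16, 34, 34): truth gives 0; report 3 gives 13 > 0. Violating.
Others report (30, 30, 30): truth gives 0; report 3 gives 13 > 0. Violating.
Others report (3, 3, 3): truth gives 0; no alternative beats it.
Others report (3, 3, 16): truth gives 0; no alternative beats it.
(Checking all 125 profiles: 36 have a profitable deviation, 89 do not.)

36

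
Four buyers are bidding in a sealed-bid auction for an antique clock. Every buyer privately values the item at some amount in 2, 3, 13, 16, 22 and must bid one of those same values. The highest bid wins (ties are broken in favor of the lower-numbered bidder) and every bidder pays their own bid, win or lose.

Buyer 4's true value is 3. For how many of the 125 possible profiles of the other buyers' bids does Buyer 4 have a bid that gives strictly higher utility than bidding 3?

124

Others bid (2, 2, 3): truth gives -3; bid 2 gives -2 > -3. Violating.
Others bid (2, 2, 13): truth gives -3; bid 2 gives -2 > -3. Violating.
Others bid (2, 2, 16): truth gives -3; bid 2 gives -2 > -3. Violating.
Others bid (2, 2, 22): truth gives -3; bid 2 gives -2 > -3. Violating.
Others bid (2, 2, 2): truth gives 0; no alternative beats it.
(Checking all 125 profiles: 124 have a profitable deviation, 1 does not.)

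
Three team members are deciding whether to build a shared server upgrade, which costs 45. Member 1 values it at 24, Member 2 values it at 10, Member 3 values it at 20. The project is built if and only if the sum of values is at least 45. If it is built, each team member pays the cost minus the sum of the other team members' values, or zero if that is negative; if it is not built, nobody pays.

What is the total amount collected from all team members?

Total value 54 ≥ cost 45, so it is built.
Member 1: others sum to 30; max(0, 45 - 30) = 15.
Member 2: others sum to 44; max(0, 45 - 44) = 1.
Member 3: others sum to 34; max(0, 45 - 34) = 11.
Total collected = 15 + 1 + 11 = 27.

27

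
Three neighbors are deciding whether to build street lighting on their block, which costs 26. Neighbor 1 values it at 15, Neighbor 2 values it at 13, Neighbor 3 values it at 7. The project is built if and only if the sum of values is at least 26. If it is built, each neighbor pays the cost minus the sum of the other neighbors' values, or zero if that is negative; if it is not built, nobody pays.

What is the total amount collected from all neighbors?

10

Total value 35 ≥ cost 26, so it is built.
Neighbor 1: others sum to 20; max(0, 26 - 20) = 6.
Neighbor 2: others sum to 22; max(0, 26 - 22) = 4.
Neighbor 3: others sum to 28; max(0, 26 - 28) = 0.
Total collected = 6 + 4 + 0 = 10.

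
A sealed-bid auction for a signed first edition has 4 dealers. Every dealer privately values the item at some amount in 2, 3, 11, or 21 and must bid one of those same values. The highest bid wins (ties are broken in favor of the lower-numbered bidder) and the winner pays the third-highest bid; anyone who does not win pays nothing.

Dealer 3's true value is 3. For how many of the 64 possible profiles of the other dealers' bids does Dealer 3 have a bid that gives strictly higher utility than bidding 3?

Others bid (2, 2, 11): truth gives 0; bid 11 gives 1 > 0. Violating.
Others bid (2, 2, 21): truth gives 0; bid 21 gives 1 > 0. Violating.
Others bid (2, 3, 2): truth gives 0; bid 11 gives 1 > 0. Violating.
Others bid (2, 11, 2): truth gives 0; bid 21 gives 1 > 0. Violating.
Others bid (2, 2, 2): truth gives 1; no alternative beats it.
Others bid (2, 2, 3): truth gives 1; no alternative beats it.
(Checking all 64 profiles: 6 have a profitable deviation, 58 do not.)

6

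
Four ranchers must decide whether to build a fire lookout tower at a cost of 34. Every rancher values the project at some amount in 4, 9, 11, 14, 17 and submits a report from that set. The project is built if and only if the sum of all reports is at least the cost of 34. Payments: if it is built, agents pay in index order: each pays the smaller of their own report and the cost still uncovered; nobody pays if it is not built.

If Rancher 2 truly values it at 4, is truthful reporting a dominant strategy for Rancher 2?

Yes

Check each profile of the others' reports and compare truth against every alternative report.
Others report (4, 4, 17): truth gives 0, best alternative gives -5.
Others report (4, 9, 14): truth gives 0, best alternative gives -5.
Others report (4, 9, 17): truth gives 0, best alternative gives -5.
Others report (4, 11, 11): truth gives 0, best alternative gives -5.
Others report (4, 11, 14): truth gives 0, best alternative gives -5.
Others report (4, 11, 17): truth gives 0, best alternative gives -5.
(Remaining 119 profiles checked similarly; truth is weakly best in each.)
In every case the truthful report is at least as good as any alternative, so it is a dominant strategy.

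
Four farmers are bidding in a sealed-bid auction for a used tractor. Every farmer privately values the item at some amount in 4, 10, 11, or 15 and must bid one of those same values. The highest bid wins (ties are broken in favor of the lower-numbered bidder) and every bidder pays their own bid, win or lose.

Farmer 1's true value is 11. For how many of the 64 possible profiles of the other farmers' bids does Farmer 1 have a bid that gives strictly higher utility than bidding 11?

Others bid (4, 4, 4): truth gives 0; bid 4 gives 7 > 0. Violating.
Others bid (4, 4, 10): truth gives 0; bid 10 gives 1 > 0. Violating.
Others bid (4, 4, 15): truth gives -11; bid 4 gives -4 > -11. Violating.
Others bid (4, 10, 4): truth gives 0; bid 10 gives 1 > 0. Violating.
Others bid (4, 4, 11): truth gives 0; no alternative beats it.
Others bid (4, 10, 11): truth gives 0; no alternative beats it.
(Checking all 64 profiles: 45 have a profitable deviation, 19 do not.)

45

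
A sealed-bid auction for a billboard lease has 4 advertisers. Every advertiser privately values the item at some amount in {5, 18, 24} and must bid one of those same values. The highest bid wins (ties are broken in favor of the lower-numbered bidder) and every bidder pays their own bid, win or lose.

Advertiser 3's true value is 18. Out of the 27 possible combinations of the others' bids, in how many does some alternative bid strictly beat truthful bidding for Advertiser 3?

Others bid (5, 5, 24): truth gives -18; bid 5 gives -5 > -18. Violating.
Others bid (5, 18, 5): truth gives -18; bid 5 gives -5 > -18. Violating.
Others bid (5, 18, 18): truth gives -18; bid 5 gives -5 > -18. Violating.
Others bid (5, 18, 24): truth gives -18; bid 5 gives -5 > -18. Violating.
Others bid (5, 5, 5): truth gives 0; no alternative beats it.
Others bid (5, 5, 18): truth gives 0; no alternative beats it.
(Checking all 27 profiles: 25 have a profitable deviation, 2 do not.)

25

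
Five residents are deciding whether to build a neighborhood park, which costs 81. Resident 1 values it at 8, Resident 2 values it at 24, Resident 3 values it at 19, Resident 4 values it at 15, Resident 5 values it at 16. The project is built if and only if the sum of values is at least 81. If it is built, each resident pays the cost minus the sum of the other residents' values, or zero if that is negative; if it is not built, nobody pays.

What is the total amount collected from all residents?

77

Total value 82 ≥ cost 81, so it is built.
Resident 1: others sum to 74; max(0, 81 - 74) = 7.
Resident 2: others sum to 58; max(0, 81 - 58) = 23.
Resident 3: others sum to 63; max(0, 81 - 63) = 18.
Resident 4: others sum to 67; max(0, 81 - 67) = 14.
Resident 5: others sum to 66; max(0, 81 - 66) = 15.
Total collected = 7 + 23 + 18 + 14 + 15 = 77.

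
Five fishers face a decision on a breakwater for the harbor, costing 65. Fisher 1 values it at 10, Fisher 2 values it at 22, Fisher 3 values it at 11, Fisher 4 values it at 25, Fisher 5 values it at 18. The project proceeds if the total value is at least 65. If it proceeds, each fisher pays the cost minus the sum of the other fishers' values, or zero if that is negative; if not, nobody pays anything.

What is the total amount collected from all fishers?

Total value 86 ≥ cost 65, so it is built.
Fisher 1: others sum to 76; max(0, 65 - 76) = 0.
Fisher 2: others sum to 64; max(0, 65 - 64) = 1.
Fisher 3: others sum to 75; max(0, 65 - 75) = 0.
Fisher 4: others sum to 61; max(0, 65 - 61) = 4.
Fisher 5: others sum to 68; max(0, 65 - 68) = 0.
Total collected = 0 + 1 + 0 + 4 + 0 = 5.

5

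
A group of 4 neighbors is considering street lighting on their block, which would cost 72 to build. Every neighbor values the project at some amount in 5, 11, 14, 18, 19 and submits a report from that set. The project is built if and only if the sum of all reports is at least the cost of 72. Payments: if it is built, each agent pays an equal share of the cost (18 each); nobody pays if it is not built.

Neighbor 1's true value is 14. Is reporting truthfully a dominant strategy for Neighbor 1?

Yes

Check each profile of the others' reports and compare truth against every alternative report.
Others report (5, 5, 5): truth gives 0, best alternative gives 0.
Others report (5, 5, 11): truth gives 0, best alternative gives 0.
Others report (5, 5, 14): truth gives 0, best alternative gives 0.
Others report (5, 5, 18): truth gives 0, best alternative gives 0.
Others report (5, 5, 19): truth gives 0, best alternative gives 0.
Others report (5, 11, 5): truth gives 0, best alternative gives 0.
(Remaining 119 profiles checked similarly; truth is weakly best in each.)
In every case the truthful report is at least as good as any alternative, so it is a dominant strategy.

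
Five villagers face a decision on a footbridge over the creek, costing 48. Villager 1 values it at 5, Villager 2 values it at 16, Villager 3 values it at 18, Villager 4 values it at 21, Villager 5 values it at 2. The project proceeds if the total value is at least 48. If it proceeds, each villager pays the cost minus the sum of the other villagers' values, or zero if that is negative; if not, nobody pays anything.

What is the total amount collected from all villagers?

Total value 62 ≥ cost 48, so it is built.
Villager 1: others sum to 57; max(0, 48 - 57) = 0.
Villager 2: others sum to 46; max(0, 48 - 46) = 2.
Villager 3: others sum to 44; max(0, 48 - 44) = 4.
Villager 4: others sum to 41; max(0, 48 - 41) = 7.
Villager 5: others sum to 60; max(0, 48 - 60) = 0.
Total collected = 0 + 2 + 4 + 7 + 0 = 13.

13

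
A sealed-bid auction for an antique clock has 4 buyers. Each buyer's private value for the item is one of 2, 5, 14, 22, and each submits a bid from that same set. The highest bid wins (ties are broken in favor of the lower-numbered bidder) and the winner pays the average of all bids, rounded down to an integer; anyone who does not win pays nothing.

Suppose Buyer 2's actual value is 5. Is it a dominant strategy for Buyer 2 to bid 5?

Check each profile of the others' bids and compare truth against every alternative bid.
Others bid (2, 2, 2): truth gives 3, best alternative gives 0.
Others bid (2, 2, 5): truth gives 2, best alternative gives 0.
Others bid (2, 5, 2): truth gives 2, best alternative gives 0.
Others bid (2, 5, 5): truth gives 1, best alternative gives 0.
Others bid (2, 2, 14): truth gives 0, best alternative gives 0.
Others bid (2, 2, 22): truth gives 0, best alternative gives 0.
(Remaining 58 profiles checked similarly; truth is weakly best in each.)
In every case the truthful bid is at least as good as any alternative, so it is a dominant strategy.

Yes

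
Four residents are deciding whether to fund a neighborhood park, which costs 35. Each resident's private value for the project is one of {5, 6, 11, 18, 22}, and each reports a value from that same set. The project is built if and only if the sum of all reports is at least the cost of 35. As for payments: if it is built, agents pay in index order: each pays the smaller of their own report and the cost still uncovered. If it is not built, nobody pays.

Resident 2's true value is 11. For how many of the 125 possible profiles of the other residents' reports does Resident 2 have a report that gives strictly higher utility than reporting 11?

96

Others report (5, 5, 22): truth gives 0; report 5 gives 6 > 0. Violating.
Others report (5, 6, 18): truth gives 0; report 6 gives 5 > 0. Violating.
Others report (5, 6, 22): truth gives 0; report 5 gives 6 > 0. Violating.
Others report (5, 11, 18): truth gives 0; report 5 gives 6 > 0. Violating.
Others report (5, 5, 5): truth gives 0; no alternative beats it.
Others report (5, 5, 6): truth gives 0; no alternative beats it.
(Checking all 125 profiles: 96 have a profitable deviation, 29 do not.)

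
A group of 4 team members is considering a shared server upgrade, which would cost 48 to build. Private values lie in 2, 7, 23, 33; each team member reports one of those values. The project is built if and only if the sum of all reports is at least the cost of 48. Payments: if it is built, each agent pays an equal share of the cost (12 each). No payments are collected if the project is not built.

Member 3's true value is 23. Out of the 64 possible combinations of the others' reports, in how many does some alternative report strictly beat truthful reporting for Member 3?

4

Others report (2, 7, 7): truth gives 0; report 33 gives 11 > 0. Violating.
Others report (7, 2, 7): truth gives 0; report 33 gives 11 > 0. Violating.
Others report (7, 7, 2): truth gives 0; report 33 gives 11 > 0. Violating.
Others report (7, 7, 7): truth gives 0; report 33 gives 11 > 0. Violating.
Others report (2, 2, 2): truth gives 0; no alternative beats it.
Others report (2, 2, 7): truth gives 0; no alternative beats it.
(Checking all 64 profiles: 4 have a profitable deviation, 60 do not.)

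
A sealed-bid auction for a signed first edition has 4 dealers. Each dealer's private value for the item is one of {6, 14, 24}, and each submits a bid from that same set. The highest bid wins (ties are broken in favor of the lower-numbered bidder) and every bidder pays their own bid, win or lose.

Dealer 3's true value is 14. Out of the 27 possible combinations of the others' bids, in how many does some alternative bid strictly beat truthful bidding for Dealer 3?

25

Others bid (6, 6, 24): truth gives -14; bid 6 gives -6 > -14. Violating.
Others bid (6, 14, 6): truth gives -14; bid 6 gives -6 > -14. Violating.
Others bid (6, 14, 14): truth gives -14; bid 6 gives -6 > -14. Violating.
Others bid (6, 14, 24): truth gives -14; bid 6 gives -6 > -14. Violating.
Others bid (6, 6, 6): truth gives 0; no alternative beats it.
Others bid (6, 6, 14): truth gives 0; no alternative beats it.
(Checking all 27 profiles: 25 have a profitable deviation, 2 do not.)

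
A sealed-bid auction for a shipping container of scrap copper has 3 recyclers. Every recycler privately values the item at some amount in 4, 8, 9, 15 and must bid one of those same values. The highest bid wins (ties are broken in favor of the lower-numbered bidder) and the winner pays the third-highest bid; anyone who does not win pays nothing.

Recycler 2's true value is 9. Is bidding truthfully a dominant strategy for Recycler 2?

Consider the case where Recycler 1 bids 4 and Recycler 3 bids 15.
Truthful bid 9: loses, pays 0, utility 0.
Bid 15 instead: wins, pays 4, utility 9 - 4 = 5.
Since 5 > 0, bidding 15 is strictly better here, so truthful bidding is not dominant.

No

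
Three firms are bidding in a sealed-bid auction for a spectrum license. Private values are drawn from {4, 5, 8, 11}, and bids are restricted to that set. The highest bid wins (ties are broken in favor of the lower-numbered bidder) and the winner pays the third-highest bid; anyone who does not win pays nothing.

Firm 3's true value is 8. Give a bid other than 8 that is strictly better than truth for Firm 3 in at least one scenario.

11

Suppose Firm 1 bids 4 and Firm 2 bids 8.
Bid 8: loses, pays 0, utility 0.
Bid 11: wins, pays 4, utility 8 - 4 = 4.
So bidding 11 beats truth here (4 > 0).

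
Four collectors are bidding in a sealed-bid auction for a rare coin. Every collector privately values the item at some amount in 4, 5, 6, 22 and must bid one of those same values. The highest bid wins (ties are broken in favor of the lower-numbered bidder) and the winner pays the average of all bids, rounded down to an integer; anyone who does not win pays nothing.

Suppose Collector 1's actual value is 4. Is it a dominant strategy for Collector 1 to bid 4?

Yes

Check each profile of the others' bids and compare truth against every alternative bid.
Others bid (5, 5, 5): truth gives 0, best alternative gives -1.
Others bid (4, 4, 4): truth gives 0, best alternative gives 0.
Others bid (4, 4, 5): truth gives 0, best alternative gives 0.
Others bid (4, 4, 6): truth gives 0, best alternative gives 0.
Others bid (4, 4, 22): truth gives 0, best alternative gives 0.
Others bid (4, 5, 4): truth gives 0, best alternative gives 0.
(Remaining 58 profiles checked similarly; truth is weakly best in each.)
In every case the truthful bid is at least as good as any alternative, so it is a dominant strategy.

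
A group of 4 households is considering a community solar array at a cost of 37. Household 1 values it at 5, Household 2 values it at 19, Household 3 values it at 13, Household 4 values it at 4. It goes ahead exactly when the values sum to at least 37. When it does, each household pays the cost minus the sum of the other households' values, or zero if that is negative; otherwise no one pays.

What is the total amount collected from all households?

Total value 41 ≥ cost 37, so it is built.
Household 1: others sum to 36; max(0, 37 - 36) = 1.
Household 2: others sum to 22; max(0, 37 - 22) = 15.
Household 3: others sum to 28; max(0, 37 - 28) = 9.
Household 4: others sum to 37; max(0, 37 - 37) = 0.
Total collected = 1 + 15 + 9 + 0 = 25.

25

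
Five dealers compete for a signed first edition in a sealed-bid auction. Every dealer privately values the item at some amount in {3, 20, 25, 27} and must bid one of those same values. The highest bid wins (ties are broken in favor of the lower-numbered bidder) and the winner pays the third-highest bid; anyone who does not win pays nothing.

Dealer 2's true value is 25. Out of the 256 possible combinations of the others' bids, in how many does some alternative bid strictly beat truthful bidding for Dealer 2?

32

Others bid (3, 3, 3, 27): truth gives 0; bid 27 gives 22 > 0. Violating.
Others bid (3, 3, 20, 27): truth gives 0; bid 27 gives 5 > 0. Violating.
Others bid (3, 3, 27, 3): truth gives 0; bid 27 gives 22 > 0. Violating.
Others bid (3, 3, 27, 20): truth gives 0; bid 27 gives 5 > 0. Violating.
Others bid (3, 3, 3, 3): truth gives 22; no alternative beats it.
Others bid (3, 3, 3, 20): truth gives 22; no alternative beats it.
(Checking all 256 profiles: 32 have a profitable deviation, 224 do not.)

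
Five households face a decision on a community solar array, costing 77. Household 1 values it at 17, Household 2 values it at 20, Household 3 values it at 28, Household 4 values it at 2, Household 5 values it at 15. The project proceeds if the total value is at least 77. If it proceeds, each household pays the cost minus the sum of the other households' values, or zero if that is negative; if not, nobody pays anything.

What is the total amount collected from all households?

Total value 82 ≥ cost 77, so it is built.
Household 1: others sum to 65; max(0, 77 - 65) = 12.
Household 2: others sum to 62; max(0, 77 - 62) = 15.
Household 3: others sum to 54; max(0, 77 - 54) = 23.
Household 4: others sum to 80; max(0, 77 - 80) = 0.
Household 5: others sum to 67; max(0, 77 - 67) = 10.
Total collected = 12 + 15 + 23 + 0 + 10 = 60.

60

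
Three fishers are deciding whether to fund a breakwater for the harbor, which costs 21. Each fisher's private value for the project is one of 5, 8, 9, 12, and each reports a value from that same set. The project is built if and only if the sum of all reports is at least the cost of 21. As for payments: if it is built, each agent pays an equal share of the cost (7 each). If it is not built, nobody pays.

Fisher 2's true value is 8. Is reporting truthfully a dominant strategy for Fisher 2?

No

Consider the case where Fisher 1 reports 5 and Fisher 3 reports 5.
Truthful report 8: project not built, utility 0.
Report 12 instead: project built, pays 7, utility 8 - 7 = 1.
Since 1 > 0, reporting 12 is strictly better here, so truthful reporting is not dominant.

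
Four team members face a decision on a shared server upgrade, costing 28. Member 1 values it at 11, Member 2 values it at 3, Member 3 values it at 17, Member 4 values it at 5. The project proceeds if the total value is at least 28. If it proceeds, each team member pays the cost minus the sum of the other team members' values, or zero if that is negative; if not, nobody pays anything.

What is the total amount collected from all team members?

12

Total value 36 ≥ cost 28, so it is built.
Member 1: others sum to 25; max(0, 28 - 25) = 3.
Member 2: others sum to 33; max(0, 28 - 33) = 0.
Member 3: others sum to 19; max(0, 28 - 19) = 9.
Member 4: others sum to 31; max(0, 28 - 31) = 0.
Total collected = 3 + 0 + 9 + 0 = 12.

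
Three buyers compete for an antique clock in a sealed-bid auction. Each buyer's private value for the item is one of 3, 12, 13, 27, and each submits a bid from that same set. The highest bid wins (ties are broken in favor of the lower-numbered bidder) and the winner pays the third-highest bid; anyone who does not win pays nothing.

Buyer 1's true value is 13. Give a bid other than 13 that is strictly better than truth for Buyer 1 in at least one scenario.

Suppose Buyer 2 bids 3 and Buyer 3 bids 27.
Bid 13: loses, pays 0, utility 0.
Bid 27: wins, pays 3, utility 13 - 3 = 10.
So bidding 27 beats truth here (10 > 0).

27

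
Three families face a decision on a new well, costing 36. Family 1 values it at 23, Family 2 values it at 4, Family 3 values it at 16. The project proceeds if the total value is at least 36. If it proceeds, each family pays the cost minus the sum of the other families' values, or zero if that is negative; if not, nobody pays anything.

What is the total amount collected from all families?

Total value 43 ≥ cost 36, so it is built.
Family 1: others sum to 20; max(0, 36 - 20) = 16.
Family 2: others sum to 39; max(0, 36 - 39) = 0.
Family 3: others sum to 27; max(0, 36 - 27) = 9.
Total collected = 16 + 0 + 9 = 25.

25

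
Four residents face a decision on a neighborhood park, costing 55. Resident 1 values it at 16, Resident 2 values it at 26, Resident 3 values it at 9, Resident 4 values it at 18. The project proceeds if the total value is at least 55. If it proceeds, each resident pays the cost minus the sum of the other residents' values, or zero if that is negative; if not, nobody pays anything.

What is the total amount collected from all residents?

Total value 69 ≥ cost 55, so it is built.
Resident 1: others sum to 53; max(0, 55 - 53) = 2.
Resident 2: others sum to 43; max(0, 55 - 43) = 12.
Resident 3: others sum to 60; max(0, 55 - 60) = 0.
Resident 4: others sum to 51; max(0, 55 - 51) = 4.
Total collected = 2 + 12 + 0 + 4 = 18.

18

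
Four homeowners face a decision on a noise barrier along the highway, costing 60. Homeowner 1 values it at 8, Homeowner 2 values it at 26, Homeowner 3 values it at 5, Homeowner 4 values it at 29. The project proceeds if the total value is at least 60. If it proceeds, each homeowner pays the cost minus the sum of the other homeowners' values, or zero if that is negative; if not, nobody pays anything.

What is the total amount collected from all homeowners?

Total value 68 ≥ cost 60, so it is built.
Homeowner 1: others sum to 60; max(0, 60 - 60) = 0.
Homeowner 2: others sum to 42; max(0, 60 - 42) = 18.
Homeowner 3: others sum to 63; max(0, 60 - 63) = 0.
Homeowner 4: others sum to 39; max(0, 60 - 39) = 21.
Total collected = 0 + 18 + 0 + 21 = 39.

39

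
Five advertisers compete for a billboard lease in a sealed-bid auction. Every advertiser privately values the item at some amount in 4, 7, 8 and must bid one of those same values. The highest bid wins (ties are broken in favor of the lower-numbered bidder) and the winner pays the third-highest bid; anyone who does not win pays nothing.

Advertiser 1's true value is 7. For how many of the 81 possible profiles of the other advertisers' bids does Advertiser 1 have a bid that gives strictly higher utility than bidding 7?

Others bid (4, 4, 4, 8): truth gives 0; bid 8 gives 3 > 0. Violating.
Others bid (4, 4, 8, 4): truth gives 0; bid 8 gives 3 > 0. Violating.
Others bid (4, 8, 4, 4): truth gives 0; bid 8 gives 3 > 0. Violating.
Others bid (8, 4, 4, 4): truth gives 0; bid 8 gives 3 > 0. Violating.
Others bid (4, 4, 4, 4): truth gives 3; no alternative beats it.
Others bid (4, 4, 4, 7): truth gives 3; no alternative beats it.
(Checking all 81 profiles: 4 have a profitable deviation, 77 do not.)

4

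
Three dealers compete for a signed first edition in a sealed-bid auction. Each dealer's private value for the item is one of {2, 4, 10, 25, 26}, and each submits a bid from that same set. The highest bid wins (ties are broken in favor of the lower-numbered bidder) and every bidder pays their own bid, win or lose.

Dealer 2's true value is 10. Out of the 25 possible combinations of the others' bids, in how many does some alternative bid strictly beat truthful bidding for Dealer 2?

21

Others bid (2, 2): truth gives 0; bid 4 gives 6 > 0. Violating.
Others bid (2, 4): truth gives 0; bid 4 gives 6 > 0. Violating.
Others bid (2, 25): truth gives -10; bid 2 gives -2 > -10. Violating.
Others bid (2, 26): truth gives -10; bid 2 gives -2 > -10. Violating.
Others bid (2, 10): truth gives 0; no alternative beats it.
Others bid (4, 2): truth gives 0; no alternative beats it.
(Checking all 25 profiles: 21 have a profitable deviation, 4 do not.)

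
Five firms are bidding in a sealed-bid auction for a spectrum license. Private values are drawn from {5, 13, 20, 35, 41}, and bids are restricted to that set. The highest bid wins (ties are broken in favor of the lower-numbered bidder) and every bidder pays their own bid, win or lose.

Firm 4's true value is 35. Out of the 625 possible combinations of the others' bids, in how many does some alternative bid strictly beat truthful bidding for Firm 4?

541

Others bid (5, 5, 5, 5): truth gives 0; bid 13 gives 22 > 0. Violating.
Others bid (5, 5, 5, 13): truth gives 0; bid 13 gives 22 > 0. Violating.
Others bid (5, 5, 5, 20): truth gives 0; bid 20 gives 15 > 0. Violating.
Others bid (5, 5, 5, 41): truth gives -35; bid 5 gives -5 > -35. Violating.
Others bid (5, 5, 5, 35): truth gives 0; no alternative beats it.
Others bid (5, 5, 13, 35): truth gives 0; no alternative beats it.
(Checking all 625 profiles: 541 have a profitable deviation, 84 do not.)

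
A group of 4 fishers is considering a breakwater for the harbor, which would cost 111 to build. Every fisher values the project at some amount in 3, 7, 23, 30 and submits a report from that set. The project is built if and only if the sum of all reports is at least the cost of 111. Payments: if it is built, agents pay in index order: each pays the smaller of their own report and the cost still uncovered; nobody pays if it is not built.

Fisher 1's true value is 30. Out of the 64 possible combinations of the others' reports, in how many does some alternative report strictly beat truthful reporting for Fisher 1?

Others report (30, 30, 30): truth gives 0; report 23 gives 7 > 0. Violating.
Others report (3, 3, 3): truth gives 0; no alternative beats it.
Others report (3, 3, 7): truth gives 0; no alternative beats it.
(Checking all 64 profiles: 1 has a profitable deviation, 63 do not.)

1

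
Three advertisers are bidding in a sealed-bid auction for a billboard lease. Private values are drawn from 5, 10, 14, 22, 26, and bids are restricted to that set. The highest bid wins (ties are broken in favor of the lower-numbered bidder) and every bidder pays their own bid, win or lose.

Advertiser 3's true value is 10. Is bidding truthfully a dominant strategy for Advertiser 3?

Consider the case where Advertiser 1 bids 5 and Advertiser 2 bids 10.
Truthful bid 10: loses but pays 10, utility -10.
Bid 5 instead: loses but pays 5, utility -5.
Since -5 > -10, bidding 5 is strictly better here, so truthful bidding is not dominant.

No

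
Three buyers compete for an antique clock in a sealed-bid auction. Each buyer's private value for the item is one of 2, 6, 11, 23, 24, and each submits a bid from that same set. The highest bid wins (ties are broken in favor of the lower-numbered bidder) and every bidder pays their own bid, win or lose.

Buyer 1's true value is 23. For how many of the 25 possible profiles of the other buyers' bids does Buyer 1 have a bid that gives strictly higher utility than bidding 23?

Others bid (2, 2): truth gives 0; bid 2 gives 21 > 0. Violating.
Others bid (2, 6): truth gives 0; bid 6 gives 17 > 0. Violating.
Others bid (2, 11): truth gives 0; bid 11 gives 12 > 0. Violating.
Others bid (2, 24): truth gives -23; bid 24 gives -1 > -23. Violating.
Others bid (2, 23): truth gives 0; no alternative beats it.
Others bid (6, 23): truth gives 0; no alternative beats it.
(Checking all 25 profiles: 18 have a profitable deviation, 7 do not.)

18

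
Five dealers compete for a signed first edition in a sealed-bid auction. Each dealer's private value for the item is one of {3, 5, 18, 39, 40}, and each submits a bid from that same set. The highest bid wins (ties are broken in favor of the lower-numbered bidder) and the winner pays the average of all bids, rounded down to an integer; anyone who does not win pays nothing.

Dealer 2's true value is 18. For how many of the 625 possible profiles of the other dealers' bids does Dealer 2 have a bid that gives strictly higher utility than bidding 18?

Others bid (3, 3, 3, 3): truth gives 12; bid 5 gives 15 > 12. Violating.
Others bid (3, 3, 3, 5): truth gives 12; bid 5 gives 15 > 12. Violating.
Others bid (3, 3, 3, 39): truth gives 0; bid 39 gives 1 > 0. Violating.
Others bid (3, 3, 3, 40): truth gives 0; bid 40 gives 1 > 0. Violating.
Others bid (3, 3, 3, 18): truth gives 9; no alternative beats it.
Others bid (3, 3, 5, 18): truth gives 9; no alternative beats it.
(Checking all 625 profiles: 44 have a profitable deviation, 581 do not.)

44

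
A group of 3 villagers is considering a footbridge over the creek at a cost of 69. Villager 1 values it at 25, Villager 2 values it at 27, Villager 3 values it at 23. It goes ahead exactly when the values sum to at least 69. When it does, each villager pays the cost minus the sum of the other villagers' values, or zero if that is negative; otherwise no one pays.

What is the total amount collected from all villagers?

57

Total value 75 ≥ cost 69, so it is built.
Villager 1: others sum to 50; max(0, 69 - 50) = 19.
Villager 2: others sum to 48; max(0, 69 - 48) = 21.
Villager 3: others sum to 52; max(0, 69 - 52) = 17.
Total collected = 19 + 21 + 17 = 57.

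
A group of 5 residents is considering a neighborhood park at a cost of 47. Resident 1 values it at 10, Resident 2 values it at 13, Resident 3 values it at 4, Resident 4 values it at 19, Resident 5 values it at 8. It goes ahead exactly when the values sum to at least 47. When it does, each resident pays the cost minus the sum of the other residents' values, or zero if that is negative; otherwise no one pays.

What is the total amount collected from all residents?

Total value 54 ≥ cost 47, so it is built.
Resident 1: others sum to 44; max(0, 47 - 44) = 3.
Resident 2: others sum to 41; max(0, 47 - 41) = 6.
Resident 3: others sum to 50; max(0, 47 - 50) = 0.
Resident 4: others sum to 35; max(0, 47 - 35) = 12.
Resident 5: others sum to 46; max(0, 47 - 46) = 1.
Total collected = 3 + 6 + 0 + 12 + 1 = 22.

22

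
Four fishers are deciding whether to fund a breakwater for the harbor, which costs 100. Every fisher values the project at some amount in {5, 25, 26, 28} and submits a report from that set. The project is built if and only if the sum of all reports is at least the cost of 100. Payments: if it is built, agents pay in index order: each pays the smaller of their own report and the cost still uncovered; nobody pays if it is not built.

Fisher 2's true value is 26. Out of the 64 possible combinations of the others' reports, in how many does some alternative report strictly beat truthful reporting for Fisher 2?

Others report (25, 25, 25): truth gives 0; report 25 gives 1 > 0. Violating.
Others report (25, 25, 26): truth gives 0; report 25 gives 1 > 0. Violating.
Others report (25, 25, 28): truth gives 0; report 25 gives 1 > 0. Violating.
Others report (25, 26, 25): truth gives 0; report 25 gives 1 > 0. Violating.
Others report (5, 5, 5): truth gives 0; no alternative beats it.
Others report (5, 5, 25): truth gives 0; no alternative beats it.
(Checking all 64 profiles: 27 have a profitable deviation, 37 do not.)

27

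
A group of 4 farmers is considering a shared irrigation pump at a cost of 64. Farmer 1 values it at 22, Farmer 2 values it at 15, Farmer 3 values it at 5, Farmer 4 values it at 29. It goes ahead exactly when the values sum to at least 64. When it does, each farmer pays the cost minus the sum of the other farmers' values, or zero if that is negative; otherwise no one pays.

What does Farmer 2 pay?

8

Total value 71 ≥ cost 64, so the project is built.
The other farmers' values sum to 56.
Cost minus that sum is 64 - 56 = 8.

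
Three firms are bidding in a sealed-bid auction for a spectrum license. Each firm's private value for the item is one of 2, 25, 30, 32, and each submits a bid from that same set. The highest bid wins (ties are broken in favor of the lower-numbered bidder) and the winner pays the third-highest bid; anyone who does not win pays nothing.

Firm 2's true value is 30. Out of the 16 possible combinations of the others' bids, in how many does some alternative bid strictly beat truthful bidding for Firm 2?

Others bid (2, 32): truth gives 0; bid 32 gives 28 > 0. Violating.
Others bid (25, 32): truth gives 0; bid 32 gives 5 > 0. Violating.
Others bid (30, 2): truth gives 0; bid 32 gives 28 > 0. Violating.
Others bid (30, 25): truth gives 0; bid 32 gives 5 > 0. Violating.
Others bid (2, 2): truth gives 28; no alternative beats it.
Others bid (2, 25): truth gives 28; no alternative beats it.
(Checking all 16 profiles: 4 have a profitable deviation, 12 do not.)

4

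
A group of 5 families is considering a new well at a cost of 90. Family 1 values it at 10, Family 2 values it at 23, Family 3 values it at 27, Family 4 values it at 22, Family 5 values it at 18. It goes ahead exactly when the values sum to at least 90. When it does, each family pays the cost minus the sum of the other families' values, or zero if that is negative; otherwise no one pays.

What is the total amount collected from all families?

Total value 100 ≥ cost 90, so it is built.
Family 1: others sum to 90; max(0, 90 - 90) = 0.
Family 2: others sum to 77; max(0, 90 - 77) = 13.
Family 3: others sum to 73; max(0, 90 - 73) = 17.
Family 4: others sum to 78; max(0, 90 - 78) = 12.
Family 5: others sum to 82; max(0, 90 - 82) = 8.
Total collected = 0 + 13 + 17 + 12 + 8 = 50.

50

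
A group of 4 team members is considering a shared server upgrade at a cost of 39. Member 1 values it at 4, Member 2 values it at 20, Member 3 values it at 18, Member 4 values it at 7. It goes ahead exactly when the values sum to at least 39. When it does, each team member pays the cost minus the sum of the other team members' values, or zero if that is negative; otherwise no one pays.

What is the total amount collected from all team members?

18

Total value 49 ≥ cost 39, so it is built.
Member 1: others sum to 45; max(0, 39 - 45) = 0.
Member 2: others sum to 29; max(0, 39 - 29) = 10.
Member 3: others sum to 31; max(0, 39 - 31) = 8.
Member 4: others sum to 42; max(0, 39 - 42) = 0.
Total collected = 0 + 10 + 8 + 0 = 18.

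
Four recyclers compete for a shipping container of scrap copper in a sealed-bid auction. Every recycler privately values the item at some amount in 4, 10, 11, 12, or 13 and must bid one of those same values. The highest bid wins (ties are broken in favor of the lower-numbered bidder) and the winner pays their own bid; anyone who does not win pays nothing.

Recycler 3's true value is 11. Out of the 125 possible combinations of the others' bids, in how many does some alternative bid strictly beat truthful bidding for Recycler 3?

2

Others bid (4, 4, 4): truth gives 0; bid 10 gives 1 > 0. Violating.
Others bid (4, 4, 10): truth gives 0; bid 10 gives 1 > 0. Violating.
Others bid (4, 4, 11): truth gives 0; no alternative beats it.
Others bid (4, 4, 12): truth gives 0; no alternative beats it.
(Checking all 125 profiles: 2 have a profitable deviation, 123 do not.)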